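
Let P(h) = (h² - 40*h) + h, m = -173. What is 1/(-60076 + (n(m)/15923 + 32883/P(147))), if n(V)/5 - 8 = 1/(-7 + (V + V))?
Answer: -29745374148/1786921412821609 ≈ -1.6646e-5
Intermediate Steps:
n(V) = 40 + 5/(-7 + 2*V) (n(V) = 40 + 5/(-7 + (V + V)) = 40 + 5/(-7 + 2*V))
P(h) = h² - 39*h
1/(-60076 + (n(m)/15923 + 32883/P(147))) = 1/(-60076 + ((5*(-55 + 16*(-173))/(-7 + 2*(-173)))/15923 + 32883/((147*(-39 + 147))))) = 1/(-60076 + ((5*(-55 - 2768)/(-7 - 346))*(1/15923) + 32883/((147*108)))) = 1/(-60076 + ((5*(-2823)/(-353))*(1/15923) + 32883/15876)) = 1/(-60076 + ((5*(-1/353)*(-2823))*(1/15923) + 32883*(1/15876))) = 1/(-60076 + ((14115/353)*(1/15923) + 10961/5292)) = 1/(-60076 + (14115/5620819 + 10961/5292)) = 1/(-60076 + 61684493639/29745374148) = 1/(-1786921412821609/29745374148) = -29745374148/1786921412821609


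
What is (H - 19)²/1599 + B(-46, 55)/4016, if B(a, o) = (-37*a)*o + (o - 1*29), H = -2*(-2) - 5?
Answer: 37832591/1605396 ≈ 23.566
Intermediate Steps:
H = -1 (H = 4 - 5 = -1)
B(a, o) = -29 + o - 37*a*o (B(a, o) = -37*a*o + (o - 29) = -37*a*o + (-29 + o) = -29 + o - 37*a*o)
(H - 19)²/1599 + B(-46, 55)/4016 = (-1 - 19)²/1599 + (-29 + 55 - 37*(-46)*55)/4016 = (-20)²*(1/1599) + (-29 + 55 + 93610)*(1/4016) = 400*(1/1599) + 93636*(1/4016) = 400/1599 + 23409/1004 = 37832591/1605396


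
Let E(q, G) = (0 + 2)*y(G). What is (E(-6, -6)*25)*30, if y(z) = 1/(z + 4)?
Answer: -750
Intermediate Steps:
y(z) = 1/(4 + z)
E(q, G) = 2/(4 + G) (E(q, G) = (0 + 2)/(4 + G) = 2/(4 + G))
(E(-6, -6)*25)*30 = ((2/(4 - 6))*25)*30 = ((2/(-2))*25)*30 = ((2*(-1/2))*25)*30 = -1*25*30 = -25*30 = -750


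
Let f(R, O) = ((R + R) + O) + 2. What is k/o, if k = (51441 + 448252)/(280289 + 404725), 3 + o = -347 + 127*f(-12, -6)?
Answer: -499693/2675664684 ≈ -0.00018675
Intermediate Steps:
f(R, O) = 2 + O + 2*R (f(R, O) = (2*R + O) + 2 = (O + 2*R) + 2 = 2 + O + 2*R)
o = -3906 (o = -3 + (-347 + 127*(2 - 6 + 2*(-12))) = -3 + (-347 + 127*(2 - 6 - 24)) = -3 + (-347 + 127*(-28)) = -3 + (-347 - 3556) = -3 - 3903 = -3906)
k = 499693/685014 ≈ 0.72946
k/o = (499693/685014)/(-3906) = (499693/685014)*(-1/3906) = -499693/2675664684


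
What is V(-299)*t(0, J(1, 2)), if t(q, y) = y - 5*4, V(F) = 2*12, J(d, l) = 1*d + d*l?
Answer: -408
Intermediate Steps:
J(d, l) = d + d*l
V(F) = 24
t(q, y) = -20 + y (t(q, y) = y - 20 = -20 + y)
V(-299)*t(0, J(1, 2)) = 24*(-20 + 1*(1 + 2)) = 24*(-20 + 1*3) = 24*(-20 + 3) = 24*(-17) = -408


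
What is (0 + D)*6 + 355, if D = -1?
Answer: 349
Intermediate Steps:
(0 + D)*6 + 355 = (0 - 1)*6 + 355 = -1*6 + 355 = -6 + 355 = 349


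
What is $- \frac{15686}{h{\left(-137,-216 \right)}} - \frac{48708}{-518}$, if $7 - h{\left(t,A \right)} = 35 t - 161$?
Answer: $\frac{16686604}{183631} \approx 90.87$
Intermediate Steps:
$h{\left(t,A \right)} = 168 - 35 t$ ($h{\left(t,A \right)} = 7 - \left(35 t - 161\right) = 7 - \left(-161 + 35 t\right) = 168 - 35 t$)
$- \frac{15686}{h{\left(-137,-216 \right)}} - \frac{48708}{-518} = - \frac{15686}{168 - -4795} - \frac{48708}{-518} = - \frac{15686}{168 + 4795} - - \frac{24354}{259} = - \frac{15686}{4963} + \frac{24354}{259} = \frac{16686604}{183631}$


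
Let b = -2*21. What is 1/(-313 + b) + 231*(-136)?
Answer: -11152681/355 ≈ -31416.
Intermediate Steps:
b = -42
1/(-313 + b) + 231*(-136) = 1/(-313 - 42) + 231*(-136) = 1/(-355) - 31416 = -1/355 - 31416 = -11152681/355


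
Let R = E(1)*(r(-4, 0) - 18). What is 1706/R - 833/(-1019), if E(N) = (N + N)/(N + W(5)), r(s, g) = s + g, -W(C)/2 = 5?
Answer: 7841189/22418 ≈ 349.77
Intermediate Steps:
W(C) = -10 (W(C) = -2*5 = -10)
r(s, g) = g + s
E(N) = 2*N/(-10 + N) (E(N) = (N + N)/(N - 10) = (2*N)/(-10 + N) = 2*N/(-10 + N))
R = 44/9 (R = (2*1/(-10 + 1))*((0 - 4) - 18) = (2*1/(-9))*(-4 - 18) = (2*1*(-1/9))*(-22) = -2/9*(-22) = 44/9 ≈ 4.8889)
1706/R - 833/(-1019) = 1706/(44/9) - 833/(-1019) = 1706*(9/44) - 833*(-1/1019) = 7677/22 + 833/1019 = 7841189/22418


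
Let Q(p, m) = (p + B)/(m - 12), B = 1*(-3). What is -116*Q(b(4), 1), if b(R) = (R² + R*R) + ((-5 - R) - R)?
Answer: 1856/11 ≈ 168.73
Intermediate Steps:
B = -3
b(R) = -5 - 2*R + 2*R² (b(R) = (R² + R²) + (-5 - 2*R) = 2*R² + (-5 - 2*R) = -5 - 2*R + 2*R²)
Q(p, m) = (-3 + p)/(-12 + m) (Q(p, m) = (p - 3)/(m - 12) = (-3 + p)/(-12 + m))
-116*Q(b(4), 1) = -116*(-3 + (-5 - 2*4 + 2*4²))/(-12 + 1) = -116*(-3 + (-5 - 8 + 2*16))/(-11) = -(-116)*(-3 + (-5 - 8 + 32))/11 = -(-116)*(-3 + 19)/11 = -(-116)*16/11 = -116*(-16/11) = 1856/11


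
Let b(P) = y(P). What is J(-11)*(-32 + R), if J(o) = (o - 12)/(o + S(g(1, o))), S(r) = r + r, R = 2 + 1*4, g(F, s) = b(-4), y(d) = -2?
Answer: -598/15 ≈ -39.867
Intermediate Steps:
b(P) = -2
g(F, s) = -2
R = 6 (R = 2 + 4 = 6)
S(r) = 2*r
J(o) = (-12 + o)/(-4 + o) (J(o) = (o - 12)/(o + 2*(-2)) = (-12 + o)/(o - 4) = (-12 + o)/(-4 + o))
J(-11)*(-32 + R) = ((-12 - 11)/(-4 - 11))*(-32 + 6) = (-23/(-15))*(-26) = -1/15*(-23)*(-26) = (23/15)*(-26) = -598/15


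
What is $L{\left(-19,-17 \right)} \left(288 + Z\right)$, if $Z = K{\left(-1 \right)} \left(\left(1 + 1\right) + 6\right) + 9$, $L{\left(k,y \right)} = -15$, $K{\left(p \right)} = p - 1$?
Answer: $-4215$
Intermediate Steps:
$K{\left(p \right)} = -1 + p$
$Z = -7$ ($Z = \left(-1 - 1\right) \left(\left(1 + 1\right) + 6\right) + 9 = - 2 \left(2 + 6\right) + 9 = \left(-2\right) 8 + 9 = -16 + 9 = -7$)
$L{\left(-19,-17 \right)} \left(288 + Z\right) = - 15 \left(288 - 7\right) = \left(-15\right) 281 = -4215$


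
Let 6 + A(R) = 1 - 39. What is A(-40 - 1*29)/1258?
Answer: -22/629 ≈ -0.034976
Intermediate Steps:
A(R) = -44 (A(R) = -6 + (1 - 39) = -6 - 38 = -44)
A(-40 - 1*29)/1258 = -44/1258 = -44*1/1258 = -22/629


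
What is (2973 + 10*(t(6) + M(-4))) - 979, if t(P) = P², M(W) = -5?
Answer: 2304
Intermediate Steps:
(2973 + 10*(t(6) + M(-4))) - 979 = (2973 + 10*(6² - 5)) - 979 = (2973 + 10*(36 - 5)) - 979 = (2973 + 10*31) - 979 = (2973 + 310) - 979 = 3283 - 979 = 2304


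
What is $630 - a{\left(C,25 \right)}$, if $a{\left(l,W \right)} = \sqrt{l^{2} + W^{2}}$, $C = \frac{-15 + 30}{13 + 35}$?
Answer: $630 - \frac{5 \sqrt{6401}}{16} \approx 605.0$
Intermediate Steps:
$C = \frac{5}{16}$ ($C = \frac{15}{48} = 15 \cdot \frac{1}{48} = \frac{5}{16} \approx 0.3125$)
$a{\left(l,W \right)} = \sqrt{W^{2} + l^{2}}$
$630 - a{\left(C,25 \right)} = 630 - \sqrt{25^{2} + \left(\frac{5}{16}\right)^{2}} = 630 - \sqrt{625 + \frac{25}{256}} = 630 - \sqrt{\frac{160025}{256}} = 630 - \frac{5 \sqrt{6401}}{16}$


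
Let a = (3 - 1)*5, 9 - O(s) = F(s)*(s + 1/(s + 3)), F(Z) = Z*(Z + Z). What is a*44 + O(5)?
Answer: 771/4 ≈ 192.75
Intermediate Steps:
F(Z) = 2*Z**2 (F(Z) = Z*(2*Z) = 2*Z**2)
O(s) = 9 - 2*s**2*(s + 1/(3 + s)) (O(s) = 9 - 2*s**2*(s + 1/(s + 3)) = 9 - 2*s**2*(s + 1/(3 + s)))
a = 10 (a = 2*5 = 10)
a*44 + O(5) = 10*44 + (27 - 6*5**3 - 2*5**2 - 2*5**4 + 9*5)/(3 + 5) = 440 + (27 - 6*125 - 2*25 - 2*625 + 45)/8 = 440 + (27 - 750 - 50 - 1250 + 45)/8 = 440 + (1/8)*(-1978) = 440 - 989/4 = 771/4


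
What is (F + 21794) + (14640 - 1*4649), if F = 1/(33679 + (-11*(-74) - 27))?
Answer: 1095501811/34466 ≈ 31785.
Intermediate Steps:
F = 1/34466 (F = 1/(33679 + (814 - 27)) = 1/(33679 + 787) = 1/34466 ≈ 2.9014e-5)
(F + 21794) + (14640 - 1*4649) = (1/34466 + 21794) + (14640 - 1*4649) = 751152005/34466 + (14640 - 4649) = 751152005/34466 + 9991 = 1095501811/34466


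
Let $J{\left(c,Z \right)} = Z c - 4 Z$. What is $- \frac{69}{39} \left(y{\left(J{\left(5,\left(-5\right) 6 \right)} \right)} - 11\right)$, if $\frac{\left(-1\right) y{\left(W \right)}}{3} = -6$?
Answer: $- \frac{161}{13} \approx -12.385$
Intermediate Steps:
$J{\left(c,Z \right)} = - 4 Z + Z c$
$y{\left(W \right)} = 18$ ($y{\left(W \right)} = \left(-3\right) \left(-6\right) = 18$)
$- \frac{69}{39} \left(y{\left(J{\left(5,\left(-5\right) 6 \right)} \right)} - 11\right) = - \frac{69}{39} \left(18 - 11\right) = \left(-69\right) \frac{1}{39} \cdot 7 = \left(- \frac{23}{13}\right) 7 = - \frac{161}{13}$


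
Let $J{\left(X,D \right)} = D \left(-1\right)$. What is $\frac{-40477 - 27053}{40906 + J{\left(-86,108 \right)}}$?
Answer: $- \frac{33765}{20399} \approx -1.6552$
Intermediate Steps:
$J{\left(X,D \right)} = - D$
$\frac{-40477 - 27053}{40906 + J{\left(-86,108 \right)}} = \frac{-40477 - 27053}{40906 - 108} = - \frac{67530}{40906 - 108} = - \frac{67530}{40798} = \left(-67530\right) \frac{1}{40798} = - \frac{33765}{20399}$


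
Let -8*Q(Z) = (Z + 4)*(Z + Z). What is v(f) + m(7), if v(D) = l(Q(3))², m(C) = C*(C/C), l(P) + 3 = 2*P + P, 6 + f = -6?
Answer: 5737/16 ≈ 358.56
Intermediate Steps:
f = -12 (f = -6 - 6 = -12)
Q(Z) = -Z*(4 + Z)/4 (Q(Z) = -(Z + 4)*(Z + Z)/8 = -(4 + Z)*2*Z/8 = -Z*(4 + Z)/4)
l(P) = -3 + 3*P (l(P) = -3 + (2*P + P) = -3 + 3*P)
m(C) = C (m(C) = C*1 = C)
v(D) = 5625/16 (v(D) = (-3 + 3*(-¼*3*(4 + 3)))² = (-3 + 3*(-¼*3*7))² = (-3 + 3*(-21/4))² = (-3 - 63/4)² = (-75/4)² = 5625/16)
v(f) + m(7) = 5625/16 + 7 = 5737/16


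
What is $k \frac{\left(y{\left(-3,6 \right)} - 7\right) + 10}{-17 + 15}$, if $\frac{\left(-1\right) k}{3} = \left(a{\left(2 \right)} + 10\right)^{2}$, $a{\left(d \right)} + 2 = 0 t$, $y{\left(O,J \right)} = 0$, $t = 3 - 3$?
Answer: $288$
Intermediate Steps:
$t = 0$
$a{\left(d \right)} = -2$ ($a{\left(d \right)} = -2 + 0 \cdot 0 = -2 + 0 = -2$)
$k = -192$ ($k = - 3 \left(-2 + 10\right)^{2} = - 3 \cdot 8^{2} = \left(-3\right) 64 = -192$)
$k \frac{\left(y{\left(-3,6 \right)} - 7\right) + 10}{-17 + 15} = - 192 \frac{\left(0 - 7\right) + 10}{-17 + 15} = - 192 \frac{\left(0 - 7\right) + 10}{-2} = - 192 \left(-7 + 10\right) \left(- \frac{1}{2}\right) = - 192 \cdot 3 \left(- \frac{1}{2}\right) = \left(-192\right) \left(- \frac{3}{2}\right) = 288$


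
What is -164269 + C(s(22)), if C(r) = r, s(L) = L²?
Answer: -163785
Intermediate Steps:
-164269 + C(s(22)) = -164269 + 22² = -164269 + 484 = -163785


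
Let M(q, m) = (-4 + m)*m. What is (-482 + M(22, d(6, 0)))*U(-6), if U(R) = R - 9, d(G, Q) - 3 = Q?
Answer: 7275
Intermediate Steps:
d(G, Q) = 3 + Q
U(R) = -9 + R
M(q, m) = m*(-4 + m)
(-482 + M(22, d(6, 0)))*U(-6) = (-482 + (3 + 0)*(-4 + (3 + 0)))*(-9 - 6) = (-482 + 3*(-4 + 3))*(-15) = (-482 + 3*(-1))*(-15) = (-482 - 3)*(-15) = -485*(-15) = 7275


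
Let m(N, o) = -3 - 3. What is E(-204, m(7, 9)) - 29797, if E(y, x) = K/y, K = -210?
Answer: -1013063/34 ≈ -29796.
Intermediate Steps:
m(N, o) = -6
E(y, x) = -210/y
E(-204, m(7, 9)) - 29797 = -210/(-204) - 29797 = -210*(-1/204) - 29797 = 35/34 - 29797 = -1013063/34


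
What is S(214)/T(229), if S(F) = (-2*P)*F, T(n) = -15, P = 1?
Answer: 428/15 ≈ 28.533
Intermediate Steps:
S(F) = -2*F (S(F) = (-2*1)*F = -2*F)
S(214)/T(229) = -2*214/(-15) = -428*(-1/15) = 428/15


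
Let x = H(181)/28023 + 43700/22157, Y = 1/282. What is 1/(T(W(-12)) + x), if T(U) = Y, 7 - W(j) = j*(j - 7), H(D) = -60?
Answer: 58365127434/115194882457 ≈ 0.50666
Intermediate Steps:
W(j) = 7 - j*(-7 + j) (W(j) = 7 - j*(j - 7) = 7 - j*(-7 + j))
Y = 1/282 ≈ 0.0035461
T(U) = 1/282
x = 407758560/206968537 (x = -60/28023 + 43700/22157 = -60*1/28023 + 43700*(1/22157) = -20/9341 + 43700/22157 = 407758560/206968537 ≈ 1.9701)
1/(T(W(-12)) + x) = 1/(1/282 + 407758560/206968537) = 1/(115194882457/58365127434) = 58365127434/115194882457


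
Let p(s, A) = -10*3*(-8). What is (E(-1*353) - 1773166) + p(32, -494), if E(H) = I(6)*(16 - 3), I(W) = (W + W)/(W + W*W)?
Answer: -12410456/7 ≈ -1.7729e+6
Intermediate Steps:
I(W) = 2*W/(W + W²) (I(W) = (2*W)/(W + W²) = 2*W/(W + W²))
p(s, A) = 240 (p(s, A) = -30*(-8) = 240)
E(H) = 26/7 (E(H) = (2/(1 + 6))*(16 - 3) = (2/7)*13 = 26/7)
(E(-1*353) - 1773166) + p(32, -494) = (26/7 - 1773166) + 240 = -12412136/7 + 240 = -12410456/7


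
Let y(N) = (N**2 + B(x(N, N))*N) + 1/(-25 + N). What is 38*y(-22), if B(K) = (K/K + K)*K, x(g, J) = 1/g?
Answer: 9526999/517 ≈ 18427.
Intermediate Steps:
B(K) = K*(1 + K) (B(K) = (1 + K)*K = K*(1 + K))
y(N) = 1 + 1/N + N**2 + 1/(-25 + N) (y(N) = (N**2 + ((1 + 1/N)/N)*N) + 1/(-25 + N) = (N**2 + (1 + 1/N)) + 1/(-25 + N) = (1 + 1/N + N**2) + 1/(-25 + N) = 1 + 1/N + N**2 + 1/(-25 + N))
38*y(-22) = 38*((-25 + (-22)**2 + (-22)**4 - 25*(-22)**3 - 23*(-22))/((-22)*(-25 - 22))) = 38*(-1/22*(-25 + 484 + 234256 - 25*(-10648) + 506)/(-47)) = 38*(-1/22*(-1/47)*(-25 + 484 + 234256 + 266200 + 506)) = 38*(-1/22*(-1/47)*501421) = 38*(501421/1034) = 9526999/517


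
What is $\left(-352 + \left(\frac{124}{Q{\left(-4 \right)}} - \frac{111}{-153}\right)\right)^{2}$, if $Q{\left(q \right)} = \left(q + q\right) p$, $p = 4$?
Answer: $\frac{20996299801}{166464} \approx 1.2613 \cdot 10^{5}$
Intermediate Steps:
$Q{\left(q \right)} = 8 q$ ($Q{\left(q \right)} = \left(q + q\right) 4 = 2 q 4 = 8 q$)
$\left(-352 + \left(\frac{124}{Q{\left(-4 \right)}} - \frac{111}{-153}\right)\right)^{2} = \left(-352 + \left(\frac{124}{8 \left(-4\right)} - \frac{111}{-153}\right)\right)^{2} = \left(-352 + \left(\frac{124}{-32} - - \frac{37}{51}\right)\right)^{2} = \left(-352 + \left(124 \left(- \frac{1}{32}\right) + \frac{37}{51}\right)\right)^{2} = \left(-352 + \left(- \frac{31}{8} + \frac{37}{51}\right)\right)^{2} = \left(-352 - \frac{1285}{408}\right)^{2} = \left(- \frac{144901}{408}\right)^{2} = \frac{20996299801}{166464}$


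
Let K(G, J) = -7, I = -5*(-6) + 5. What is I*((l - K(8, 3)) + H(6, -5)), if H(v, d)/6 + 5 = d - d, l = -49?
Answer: -2520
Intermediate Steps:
I = 35 (I = 30 + 5 = 35)
H(v, d) = -30 (H(v, d) = -30 + 6*(d - d) = -30 + 6*0 = -30 + 0 = -30)
I*((l - K(8, 3)) + H(6, -5)) = 35*((-49 - 1*(-7)) - 30) = 35*((-49 + 7) - 30) = 35*(-42 - 30) = 35*(-72) = -2520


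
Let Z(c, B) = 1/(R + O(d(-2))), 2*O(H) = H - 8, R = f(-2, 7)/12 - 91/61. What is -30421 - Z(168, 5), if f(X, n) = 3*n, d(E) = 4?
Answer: -12928681/425 ≈ -30420.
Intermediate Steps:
R = 63/244 (R = (3*7)/12 - 91/61 = 21*(1/12) - 91*1/61 = 7/4 - 91/61 = 63/244 ≈ 0.25820)
O(H) = -4 + H/2 (O(H) = (H - 8)/2 = (-8 + H)/2 = -4 + H/2)
Z(c, B) = -244/425 (Z(c, B) = 1/(63/244 + (-4 + (½)*4)) = 1/(63/244 + (-4 + 2)) = 1/(63/244 - 2) = 1/(-425/244) = -244/425)
-30421 - Z(168, 5) = -30421 - 1*(-244/425) = -30421 + 244/425 = -12928681/425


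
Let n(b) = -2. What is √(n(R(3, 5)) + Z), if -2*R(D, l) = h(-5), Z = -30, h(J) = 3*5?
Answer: 4*I*√2 ≈ 5.6569*I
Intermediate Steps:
h(J) = 15
R(D, l) = -15/2 (R(D, l) = -½*15 = -15/2)
√(n(R(3, 5)) + Z) = √(-2 - 30) = √(-32) = 4*I*√2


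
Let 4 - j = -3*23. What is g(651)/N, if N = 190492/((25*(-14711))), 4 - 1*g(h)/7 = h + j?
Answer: 463396500/47623 ≈ 9730.5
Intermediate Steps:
j = 73 (j = 4 - (-3)*23 = 4 - 1*(-69) = 4 + 69 = 73)
g(h) = -483 - 7*h (g(h) = 28 - 7*(h + 73) = 28 - 7*(73 + h) = 28 + (-511 - 7*h) = -483 - 7*h)
N = -190492/367775 (N = 190492/(-367775) = 190492*(-1/367775) = -190492/367775 ≈ -0.51796)
g(651)/N = (-483 - 7*651)/(-190492/367775) = (-483 - 4557)*(-367775/190492) = -5040*(-367775/190492) = 463396500/47623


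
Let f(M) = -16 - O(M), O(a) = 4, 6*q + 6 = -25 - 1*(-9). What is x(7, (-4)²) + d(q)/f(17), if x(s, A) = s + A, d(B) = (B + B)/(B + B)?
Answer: 459/20 ≈ 22.950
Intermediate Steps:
q = -11/3 (q = -1 + (-25 - 1*(-9))/6 = -1 + (-25 + 9)/6 = -1 + (⅙)*(-16) = -1 - 8/3 = -11/3 ≈ -3.6667)
d(B) = 1 (d(B) = (2*B)/((2*B)) = (2*B)*(1/(2*B)) = 1)
x(s, A) = A + s
f(M) = -20 (f(M) = -16 - 1*4 = -16 - 4 = -20)
x(7, (-4)²) + d(q)/f(17) = ((-4)² + 7) + 1/(-20) = (16 + 7) + 1*(-1/20) = 23 - 1/20 = 459/20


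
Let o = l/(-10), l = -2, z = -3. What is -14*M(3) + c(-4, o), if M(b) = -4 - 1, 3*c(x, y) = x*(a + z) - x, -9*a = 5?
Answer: 2054/27 ≈ 76.074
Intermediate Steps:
a = -5/9 (a = -1/9*5 = -5/9 ≈ -0.55556)
o = 1/5 (o = -2/(-10) = -2*(-1/10) = 1/5 ≈ 0.20000)
c(x, y) = -41*x/27 (c(x, y) = (x*(-5/9 - 3) - x)/3 = (x*(-32/9) - x)/3 = (-32*x/9 - x)/3 = (-41*x/9)/3 = -41*x/27)
M(b) = -5
-14*M(3) + c(-4, o) = -14*(-5) - 41/27*(-4) = 70 + 164/27 = 2054/27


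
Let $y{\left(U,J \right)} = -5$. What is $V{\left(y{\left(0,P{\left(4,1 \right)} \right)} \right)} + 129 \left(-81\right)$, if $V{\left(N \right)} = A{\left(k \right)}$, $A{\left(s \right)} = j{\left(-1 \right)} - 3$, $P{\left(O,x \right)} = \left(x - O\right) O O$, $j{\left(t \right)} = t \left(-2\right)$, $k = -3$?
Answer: $-10450$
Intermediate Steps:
$j{\left(t \right)} = - 2 t$
$P{\left(O,x \right)} = O^{2} \left(x - O\right)$ ($P{\left(O,x \right)} = O \left(x - O\right) O = O^{2} \left(x - O\right)$)
$A{\left(s \right)} = -1$ ($A{\left(s \right)} = \left(-2\right) \left(-1\right) - 3 = 2 - 3 = -1$)
$V{\left(N \right)} = -1$
$V{\left(y{\left(0,P{\left(4,1 \right)} \right)} \right)} + 129 \left(-81\right) = -1 + 129 \left(-81\right) = -1 - 10449 = -10450$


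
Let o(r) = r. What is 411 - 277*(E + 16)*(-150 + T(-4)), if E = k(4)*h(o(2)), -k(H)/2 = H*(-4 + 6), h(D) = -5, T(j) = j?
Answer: 4095579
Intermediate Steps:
k(H) = -4*H (k(H) = -2*H*(-4 + 6) = -2*H*2 = -4*H)
E = 80 (E = -4*4*(-5) = -16*(-5) = 80)
411 - 277*(E + 16)*(-150 + T(-4)) = 411 - 277*(80 + 16)*(-150 - 4) = 411 - 26592*(-154) = 411 - 277*(-14784) = 411 + 4095168 = 4095579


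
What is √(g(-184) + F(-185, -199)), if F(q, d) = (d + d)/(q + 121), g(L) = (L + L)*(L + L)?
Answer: √8667534/8 ≈ 368.01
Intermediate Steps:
g(L) = 4*L² (g(L) = (2*L)*(2*L) = 4*L²)
F(q, d) = 2*d/(121 + q) (F(q, d) = (2*d)/(121 + q) = 2*d/(121 + q))
√(g(-184) + F(-185, -199)) = √(4*(-184)² + 2*(-199)/(121 - 185)) = √(4*33856 + 2*(-199)/(-64)) = √(135424 + 2*(-199)*(-1/64)) = √(135424 + 199/32) = √(4333767/32) = √8667534/8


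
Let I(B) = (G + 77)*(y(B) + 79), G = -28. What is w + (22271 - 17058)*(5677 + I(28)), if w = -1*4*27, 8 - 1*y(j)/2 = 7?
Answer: 50284490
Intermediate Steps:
y(j) = 2 (y(j) = 16 - 2*7 = 16 - 14 = 2)
I(B) = 3969 (I(B) = (-28 + 77)*(2 + 79) = 49*81 = 3969)
w = -108 (w = -4*27 = -108)
w + (22271 - 17058)*(5677 + I(28)) = -108 + (22271 - 17058)*(5677 + 3969) = -108 + 5213*9646 = -108 + 50284598 = 50284490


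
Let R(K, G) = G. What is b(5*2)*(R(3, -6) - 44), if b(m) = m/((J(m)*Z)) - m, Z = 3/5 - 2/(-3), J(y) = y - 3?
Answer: 59000/133 ≈ 443.61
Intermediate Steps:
J(y) = -3 + y
Z = 19/15 (Z = 3*(⅕) - 2*(-⅓) = ⅗ + ⅔ = 19/15 ≈ 1.2667)
b(m) = -m + m/(-19/5 + 19*m/15) (b(m) = m/(((-3 + m)*(19/15))) - m = m/(-19/5 + 19*m/15) - m = -m + m/(-19/5 + 19*m/15))
b(5*2)*(R(3, -6) - 44) = ((5*2)*(72 - 95*2)/(19*(-3 + 5*2)))*(-6 - 44) = ((1/19)*10*(72 - 19*10)/(-3 + 10))*(-50) = ((1/19)*10*(72 - 190)/7)*(-50) = ((1/19)*10*(⅐)*(-118))*(-50) = -1180/133*(-50) = 59000/133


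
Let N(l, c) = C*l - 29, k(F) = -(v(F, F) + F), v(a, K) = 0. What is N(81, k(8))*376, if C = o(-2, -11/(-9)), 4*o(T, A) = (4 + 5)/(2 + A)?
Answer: 300518/29 ≈ 10363.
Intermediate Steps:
k(F) = -F (k(F) = -(0 + F) = -F)
o(T, A) = 9/(4*(2 + A)) (o(T, A) = ((4 + 5)/(2 + A))/4 = (9/(2 + A))/4 = 9/(4*(2 + A)))
C = 81/116 (C = 9/(4*(2 - 11/(-9))) = 9/(4*(2 - 11*(-1/9))) = 9/(4*(2 + 11/9)) = 9/(4*(29/9)) = (9/4)*(9/29) = 81/116 ≈ 0.69828)
N(l, c) = -29 + 81*l/116 (N(l, c) = 81*l/116 - 29 = -29 + 81*l/116)
N(81, k(8))*376 = (-29 + (81/116)*81)*376 = (-29 + 6561/116)*376 = (3197/116)*376 = 300518/29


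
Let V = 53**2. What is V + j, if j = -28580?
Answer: -25771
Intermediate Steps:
V = 2809
V + j = 2809 - 28580 = -25771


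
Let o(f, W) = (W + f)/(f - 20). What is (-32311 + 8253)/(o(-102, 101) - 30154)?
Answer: 2935076/3678787 ≈ 0.79784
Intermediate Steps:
o(f, W) = (W + f)/(-20 + f)
(-32311 + 8253)/(o(-102, 101) - 30154) = (-32311 + 8253)/((101 - 102)/(-20 - 102) - 30154) = -24058/(-1/(-122) - 30154) = -24058/(-1/122*(-1) - 30154) = -24058/(1/122 - 30154) = -24058/(-3678787/122) = -24058*(-122/3678787) = 2935076/3678787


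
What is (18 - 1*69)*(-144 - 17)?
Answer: 8211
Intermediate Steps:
(18 - 1*69)*(-144 - 17) = (18 - 69)*(-161) = -51*(-161) = 8211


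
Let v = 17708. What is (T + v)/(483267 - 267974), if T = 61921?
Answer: 79629/215293 ≈ 0.36986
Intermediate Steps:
(T + v)/(483267 - 267974) = (61921 + 17708)/(483267 - 267974) = 79629/215293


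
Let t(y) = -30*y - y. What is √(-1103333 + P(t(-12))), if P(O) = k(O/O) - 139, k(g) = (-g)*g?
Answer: I*√1103473 ≈ 1050.5*I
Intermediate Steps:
t(y) = -31*y
k(g) = -g²
P(O) = -140 (P(O) = -(O/O)² - 139 = -1*1² - 139 = -1*1 - 139 = -1 - 139 = -140)
√(-1103333 + P(t(-12))) = √(-1103333 - 140) = √(-1103473) = I*√1103473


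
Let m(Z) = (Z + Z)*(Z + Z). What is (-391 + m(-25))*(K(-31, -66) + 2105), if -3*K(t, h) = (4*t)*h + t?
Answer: -1292114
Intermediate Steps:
m(Z) = 4*Z**2 (m(Z) = (2*Z)*(2*Z) = 4*Z**2)
K(t, h) = -t/3 - 4*h*t/3 (K(t, h) = -((4*t)*h + t)/3 = -(4*h*t + t)/3 = -(t + 4*h*t)/3 = -t/3 - 4*h*t/3)
(-391 + m(-25))*(K(-31, -66) + 2105) = (-391 + 4*(-25)**2)*(-1/3*(-31)*(1 + 4*(-66)) + 2105) = (-391 + 4*625)*(-1/3*(-31)*(1 - 264) + 2105) = (-391 + 2500)*(-1/3*(-31)*(-263) + 2105) = 2109*(-8153/3 + 2105) = 2109*(-1838/3) = -1292114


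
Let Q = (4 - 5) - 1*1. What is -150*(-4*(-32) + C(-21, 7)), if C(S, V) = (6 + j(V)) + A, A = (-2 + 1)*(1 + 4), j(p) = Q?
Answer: -19050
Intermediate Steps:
Q = -2 (Q = -1 - 1 = -2)
j(p) = -2
A = -5 (A = -1*5 = -5)
C(S, V) = -1 (C(S, V) = (6 - 2) - 5 = 4 - 5 = -1)
-150*(-4*(-32) + C(-21, 7)) = -150*(-4*(-32) - 1) = -150*(128 - 1) = -150*127 = -19050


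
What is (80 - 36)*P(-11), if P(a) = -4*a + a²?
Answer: 7260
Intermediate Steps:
P(a) = a² - 4*a
(80 - 36)*P(-11) = (80 - 36)*(-11*(-4 - 11)) = 44*(-11*(-15)) = 44*165 = 7260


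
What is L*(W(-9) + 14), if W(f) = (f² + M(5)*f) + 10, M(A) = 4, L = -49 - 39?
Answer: -6072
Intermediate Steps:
L = -88
W(f) = 10 + f² + 4*f (W(f) = (f² + 4*f) + 10 = 10 + f² + 4*f)
L*(W(-9) + 14) = -88*((10 + (-9)² + 4*(-9)) + 14) = -88*((10 + 81 - 36) + 14) = -88*(55 + 14) = -88*69 = -6072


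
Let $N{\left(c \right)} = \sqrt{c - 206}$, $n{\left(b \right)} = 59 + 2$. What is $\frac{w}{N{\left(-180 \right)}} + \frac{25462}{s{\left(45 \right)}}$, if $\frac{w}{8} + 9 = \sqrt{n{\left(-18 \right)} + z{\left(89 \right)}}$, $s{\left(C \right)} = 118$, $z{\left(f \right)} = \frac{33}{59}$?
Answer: $\frac{12731}{59} + \frac{i \sqrt{386} \left(2124 - 16 \sqrt{13393}\right)}{11387} \approx 215.78 + 0.46991 i$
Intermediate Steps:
$z{\left(f \right)} = \frac{33}{59}$ ($z{\left(f \right)} = 33 \cdot \frac{1}{59} = \frac{33}{59}$)
$n{\left(b \right)} = 61$
$w = -72 + \frac{32 \sqrt{13393}}{59}$ ($w = -72 + 8 \sqrt{61 + \frac{33}{59}} = -72 + 8 \sqrt{\frac{3632}{59}} = -72 + 8 \frac{4 \sqrt{13393}}{59} = -72 + \frac{32 \sqrt{13393}}{59} \approx -9.2322$)
$N{\left(c \right)} = \sqrt{-206 + c}$
$\frac{w}{N{\left(-180 \right)}} + \frac{25462}{s{\left(45 \right)}} = \frac{-72 + \frac{32 \sqrt{13393}}{59}}{\sqrt{-206 - 180}} + \frac{25462}{118} = \frac{-72 + \frac{32 \sqrt{13393}}{59}}{\sqrt{-386}} + 25462 \cdot \frac{1}{118} = \frac{-72 + \frac{32 \sqrt{13393}}{59}}{i \sqrt{386}} + \frac{12731}{59} = \left(-72 + \frac{32 \sqrt{13393}}{59}\right) \left(- \frac{i \sqrt{386}}{386}\right) + \frac{12731}{59} = - \frac{i \sqrt{386} \left(-72 + \frac{32 \sqrt{13393}}{59}\right)}{386} + \frac{12731}{59} = \frac{12731}{59} - \frac{i \sqrt{386} \left(-72 + \frac{32 \sqrt{13393}}{59}\right)}{386}$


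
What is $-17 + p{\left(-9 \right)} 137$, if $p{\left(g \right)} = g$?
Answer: $-1250$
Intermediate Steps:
$-17 + p{\left(-9 \right)} 137 = -17 - 1233 = -1250$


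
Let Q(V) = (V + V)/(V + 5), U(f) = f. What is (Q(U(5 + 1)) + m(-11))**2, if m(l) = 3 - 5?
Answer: 100/121 ≈ 0.82645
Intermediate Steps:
m(l) = -2
Q(V) = 2*V/(5 + V) (Q(V) = (2*V)/(5 + V) = 2*V/(5 + V))
(Q(U(5 + 1)) + m(-11))**2 = (2*(5 + 1)/(5 + (5 + 1)) - 2)**2 = (2*6/(5 + 6) - 2)**2 = (2*6/11 - 2)**2 = (2*6*(1/11) - 2)**2 = (12/11 - 2)**2 = (-10/11)**2 = 100/121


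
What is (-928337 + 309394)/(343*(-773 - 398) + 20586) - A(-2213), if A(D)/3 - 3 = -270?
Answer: 305853610/381067 ≈ 802.62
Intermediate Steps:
A(D) = -801 (A(D) = 9 + 3*(-270) = 9 - 810 = -801)
(-928337 + 309394)/(343*(-773 - 398) + 20586) - A(-2213) = (-928337 + 309394)/(343*(-773 - 398) + 20586) - 1*(-801) = -618943/(343*(-1171) + 20586) + 801 = -618943/(-401653 + 20586) + 801 = -618943/(-381067) + 801 = -618943*(-1/381067) + 801 = 618943/381067 + 801 = 305853610/381067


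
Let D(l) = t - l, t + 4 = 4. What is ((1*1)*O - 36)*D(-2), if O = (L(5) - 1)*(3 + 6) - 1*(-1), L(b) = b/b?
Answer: -70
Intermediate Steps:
t = 0 (t = -4 + 4 = 0)
L(b) = 1
O = 1 (O = (1 - 1)*(3 + 6) - 1*(-1) = 0*9 + 1 = 0 + 1 = 1)
D(l) = -l (D(l) = 0 - l = -l)
((1*1)*O - 36)*D(-2) = ((1*1)*1 - 36)*(-1*(-2)) = (1*1 - 36)*2 = (1 - 36)*2 = -35*2 = -70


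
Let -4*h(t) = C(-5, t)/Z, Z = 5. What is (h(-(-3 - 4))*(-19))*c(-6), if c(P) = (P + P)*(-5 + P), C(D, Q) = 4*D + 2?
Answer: -11286/5 ≈ -2257.2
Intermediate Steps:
C(D, Q) = 2 + 4*D
h(t) = 9/10 (h(t) = -(2 + 4*(-5))/(4*5) = -(2 - 20)/(4*5) = -(-9)/(2*5) = -¼*(-18/5) = 9/10)
c(P) = 2*P*(-5 + P) (c(P) = (2*P)*(-5 + P) = 2*P*(-5 + P))
(h(-(-3 - 4))*(-19))*c(-6) = ((9/10)*(-19))*(2*(-6)*(-5 - 6)) = -171*(-6)*(-11)/5 = -171/10*132 = -11286/5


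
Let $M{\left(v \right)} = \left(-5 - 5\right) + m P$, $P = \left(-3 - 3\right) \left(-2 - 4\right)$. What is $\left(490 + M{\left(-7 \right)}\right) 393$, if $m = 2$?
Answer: $216936$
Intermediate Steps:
$P = 36$ ($P = \left(-6\right) \left(-6\right) = 36$)
$M{\left(v \right)} = 62$ ($M{\left(v \right)} = \left(-5 - 5\right) + 2 \cdot 36 = \left(-5 - 5\right) + 72 = -10 + 72 = 62$)
$\left(490 + M{\left(-7 \right)}\right) 393 = \left(490 + 62\right) 393 = 552 \cdot 393 = 216936$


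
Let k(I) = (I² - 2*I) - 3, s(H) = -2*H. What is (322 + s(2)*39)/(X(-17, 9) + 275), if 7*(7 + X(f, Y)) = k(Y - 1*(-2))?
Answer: 581/986 ≈ 0.58925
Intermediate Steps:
k(I) = -3 + I² - 2*I
X(f, Y) = -8 - 2*Y/7 + (2 + Y)²/7 (X(f, Y) = -7 + (-3 + (Y - 1*(-2))² - 2*(Y - 1*(-2)))/7 = -7 + (-3 + (Y + 2)² - 2*(Y + 2))/7 = -7 + (-3 + (2 + Y)² - 2*(2 + Y))/7 = -7 + (-3 + (2 + Y)² + (-4 - 2*Y))/7 = -7 + (-7 + (2 + Y)² - 2*Y)/7 = -7 + (-1 - 2*Y/7 + (2 + Y)²/7) = -8 - 2*Y/7 + (2 + Y)²/7)
(322 + s(2)*39)/(X(-17, 9) + 275) = (322 - 2*2*39)/((-52/7 + (⅐)*9² + (2/7)*9) + 275) = (322 - 4*39)/((-52/7 + (⅐)*81 + 18/7) + 275) = (322 - 156)/((-52/7 + 81/7 + 18/7) + 275) = 166/(47/7 + 275) = 166/(1972/7) = 166*(7/1972) = 581/986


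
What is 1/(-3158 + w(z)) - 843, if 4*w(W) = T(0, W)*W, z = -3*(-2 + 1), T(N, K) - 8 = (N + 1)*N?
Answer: -2657137/3152 ≈ -843.00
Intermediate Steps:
T(N, K) = 8 + N*(1 + N) (T(N, K) = 8 + (N + 1)*N = 8 + (1 + N)*N = 8 + N*(1 + N))
z = 3 (z = -3*(-1) = 3)
w(W) = 2*W (w(W) = ((8 + 0 + 0**2)*W)/4 = ((8 + 0 + 0)*W)/4 = (8*W)/4 = 2*W)
1/(-3158 + w(z)) - 843 = 1/(-3158 + 2*3) - 843 = 1/(-3158 + 6) - 843 = 1/(-3152) - 843 = -1/3152 - 843 = -2657137/3152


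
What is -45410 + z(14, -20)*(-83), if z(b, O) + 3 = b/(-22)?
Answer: -496190/11 ≈ -45108.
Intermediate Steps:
z(b, O) = -3 - b/22 (z(b, O) = -3 + b/(-22) = -3 + b*(-1/22) = -3 - b/22)
-45410 + z(14, -20)*(-83) = -45410 + (-3 - 1/22*14)*(-83) = -45410 + (-3 - 7/11)*(-83) = -45410 - 40/11*(-83) = -45410 + 3320/11 = -496190/11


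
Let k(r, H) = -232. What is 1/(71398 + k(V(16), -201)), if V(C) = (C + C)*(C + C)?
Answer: 1/71166 ≈ 1.4052e-5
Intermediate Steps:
V(C) = 4*C**2 (V(C) = (2*C)*(2*C) = 4*C**2)
1/(71398 + k(V(16), -201)) = 1/(71398 - 232) = 1/71166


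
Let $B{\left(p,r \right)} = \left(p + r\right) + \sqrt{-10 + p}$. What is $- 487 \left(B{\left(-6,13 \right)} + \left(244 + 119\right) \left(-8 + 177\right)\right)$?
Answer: $-29879398 - 1948 i \approx -2.9879 \cdot 10^{7} - 1948.0 i$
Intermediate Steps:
$B{\left(p,r \right)} = p + r + \sqrt{-10 + p}$
$- 487 \left(B{\left(-6,13 \right)} + \left(244 + 119\right) \left(-8 + 177\right)\right) = - 487 \left(\left(-6 + 13 + \sqrt{-10 - 6}\right) + \left(244 + 119\right) \left(-8 + 177\right)\right) = - 487 \left(\left(-6 + 13 + \sqrt{-16}\right) + 363 \cdot 169\right) = - 487 \left(\left(-6 + 13 + 4 i\right) + 61347\right) = - 487 \left(\left(7 + 4 i\right) + 61347\right) = - 487 \left(61354 + 4 i\right) = -29879398 - 1948 i$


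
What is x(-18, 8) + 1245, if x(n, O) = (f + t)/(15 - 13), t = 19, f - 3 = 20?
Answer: 1266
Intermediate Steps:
f = 23 (f = 3 + 20 = 23)
x(n, O) = 21 (x(n, O) = (23 + 19)/(15 - 13) = 42/2 = 42*(1/2) = 21)
x(-18, 8) + 1245 = 21 + 1245 = 1266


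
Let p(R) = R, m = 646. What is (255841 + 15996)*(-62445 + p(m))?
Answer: -16799254763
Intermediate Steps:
(255841 + 15996)*(-62445 + p(m)) = (255841 + 15996)*(-62445 + 646) = 271837*(-61799) = -16799254763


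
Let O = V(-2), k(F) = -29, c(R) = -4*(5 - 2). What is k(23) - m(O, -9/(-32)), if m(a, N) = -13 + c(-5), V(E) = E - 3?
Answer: -4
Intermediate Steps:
V(E) = -3 + E
c(R) = -12 (c(R) = -4*3 = -12)
O = -5 (O = -3 - 2 = -5)
m(a, N) = -25 (m(a, N) = -13 - 12 = -25)
k(23) - m(O, -9/(-32)) = -29 - 1*(-25) = -29 + 25 = -4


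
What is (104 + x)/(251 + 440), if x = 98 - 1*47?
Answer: 155/691 ≈ 0.22431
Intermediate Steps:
x = 51 (x = 98 - 47 = 51)
(104 + x)/(251 + 440) = (104 + 51)/(251 + 440) = 155/691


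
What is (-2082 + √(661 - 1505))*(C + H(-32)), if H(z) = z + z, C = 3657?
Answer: -7480626 + 7186*I*√211 ≈ -7.4806e+6 + 1.0438e+5*I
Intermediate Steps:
H(z) = 2*z
(-2082 + √(661 - 1505))*(C + H(-32)) = (-2082 + √(661 - 1505))*(3657 + 2*(-32)) = (-2082 + √(-844))*(3657 - 64) = (-2082 + 2*I*√211)*3593 = -7480626 + 7186*I*√211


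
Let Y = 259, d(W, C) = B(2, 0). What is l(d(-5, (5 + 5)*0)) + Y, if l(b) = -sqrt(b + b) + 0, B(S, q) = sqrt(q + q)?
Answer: 259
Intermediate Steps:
B(S, q) = sqrt(2)*sqrt(q) (B(S, q) = sqrt(2*q) = sqrt(2)*sqrt(q))
d(W, C) = 0 (d(W, C) = sqrt(2)*sqrt(0) = sqrt(2)*0 = 0)
l(b) = -sqrt(2)*sqrt(b) (l(b) = -sqrt(2*b) + 0 = -sqrt(2)*sqrt(b) + 0 = -sqrt(2)*sqrt(b))
l(d(-5, (5 + 5)*0)) + Y = -sqrt(2)*sqrt(0) + 259 = -1*sqrt(2)*0 + 259 = 0 + 259 = 259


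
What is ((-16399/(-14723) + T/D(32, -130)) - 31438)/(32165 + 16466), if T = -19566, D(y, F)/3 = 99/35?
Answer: -16394167145/23627809029 ≈ -0.69385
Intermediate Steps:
D(y, F) = 297/35 (D(y, F) = 3*(99/35) = 297/35)
((-16399/(-14723) + T/D(32, -130)) - 31438)/(32165 + 16466) = ((-16399/(-14723) - 19566/297/35) - 31438)/(32165 + 16466) = ((-16399*(-1/14723) - 19566*35/297) - 31438)/48631 = ((16399/14723 - 76090/33) - 31438)*(1/48631) = (-1119731903/485859 - 31438)*(1/48631) = -16394167145/485859*1/48631 = -16394167145/23627809029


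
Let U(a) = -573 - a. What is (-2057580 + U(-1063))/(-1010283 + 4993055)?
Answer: -1028545/1991386 ≈ -0.51650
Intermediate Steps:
(-2057580 + U(-1063))/(-1010283 + 4993055) = (-2057580 + (-573 - 1*(-1063)))/(-1010283 + 4993055) = (-2057580 + (-573 + 1063))/3982772 = (-2057580 + 490)*(1/3982772) = -2057090*1/3982772 = -1028545/1991386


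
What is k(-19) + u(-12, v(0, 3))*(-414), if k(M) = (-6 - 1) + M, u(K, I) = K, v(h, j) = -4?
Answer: 4942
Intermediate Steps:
k(M) = -7 + M
k(-19) + u(-12, v(0, 3))*(-414) = (-7 - 19) - 12*(-414) = -26 + 4968 = 4942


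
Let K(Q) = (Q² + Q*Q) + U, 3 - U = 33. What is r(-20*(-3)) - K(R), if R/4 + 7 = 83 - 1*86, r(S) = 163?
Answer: -3007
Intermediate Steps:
U = -30 (U = 3 - 1*33 = 3 - 33 = -30)
R = -40 (R = -28 + 4*(83 - 1*86) = -28 + 4*(83 - 86) = -28 + 4*(-3) = -28 - 12 = -40)
K(Q) = -30 + 2*Q² (K(Q) = (Q² + Q*Q) - 30 = (Q² + Q²) - 30 = 2*Q² - 30 = -30 + 2*Q²)
r(-20*(-3)) - K(R) = 163 - (-30 + 2*(-40)²) = 163 - (-30 + 2*1600) = 163 - (-30 + 3200) = 163 - 1*3170 = 163 - 3170 = -3007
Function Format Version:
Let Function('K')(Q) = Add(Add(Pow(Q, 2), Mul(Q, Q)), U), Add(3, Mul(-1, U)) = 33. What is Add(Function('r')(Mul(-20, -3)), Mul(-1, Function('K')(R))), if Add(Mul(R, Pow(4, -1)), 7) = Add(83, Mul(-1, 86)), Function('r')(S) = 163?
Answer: -3007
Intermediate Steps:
U = -30 (U = Add(3, Mul(-1, 33)) = Add(3, -33) = -30)
R = -40 (R = Add(-28, Mul(4, Add(83, Mul(-1, 86)))) = Add(-28, Mul(4, Add(83, -86))) = Add(-28, Mul(4, -3)) = Add(-28, -12) = -40)
Function('K')(Q) = Add(-30, Mul(2, Pow(Q, 2))) (Function('K')(Q) = Add(Add(Pow(Q, 2), Mul(Q, Q)), -30) = Add(Add(Pow(Q, 2), Pow(Q, 2)), -30) = Add(Mul(2, Pow(Q, 2)), -30) = Add(-30, Mul(2, Pow(Q, 2))))
Add(Function('r')(Mul(-20, -3)), Mul(-1, Function('K')(R))) = Add(163, Mul(-1, Add(-30, Mul(2, Pow(-40, 2))))) = Add(163, Mul(-1, Add(-30, Mul(2, 1600)))) = Add(163, Mul(-1, Add(-30, 3200))) = Add(163, Mul(-1, 3170)) = Add(163, -3170) = -3007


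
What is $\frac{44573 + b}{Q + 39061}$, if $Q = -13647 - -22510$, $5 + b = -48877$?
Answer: $- \frac{4309}{47924} \approx -0.089913$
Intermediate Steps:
$b = -48882$ ($b = -5 - 48877 = -48882$)
$Q = 8863$ ($Q = -13647 + 22510 = 8863$)
$\frac{44573 + b}{Q + 39061} = \frac{44573 - 48882}{8863 + 39061} = - \frac{4309}{47924}$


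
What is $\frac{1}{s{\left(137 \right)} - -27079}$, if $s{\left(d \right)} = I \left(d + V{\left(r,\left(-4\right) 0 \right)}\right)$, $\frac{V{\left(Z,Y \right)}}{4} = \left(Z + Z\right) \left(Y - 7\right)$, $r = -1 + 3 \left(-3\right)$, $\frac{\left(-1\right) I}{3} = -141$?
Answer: $\frac{1}{321910} \approx 3.1065 \cdot 10^{-6}$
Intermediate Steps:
$I = 423$ ($I = \left(-3\right) \left(-141\right) = 423$)
$r = -10$ ($r = -1 - 9 = -10$)
$V{\left(Z,Y \right)} = 8 Z \left(-7 + Y\right)$ ($V{\left(Z,Y \right)} = 4 \left(Z + Z\right) \left(Y - 7\right) = 4 \cdot 2 Z \left(-7 + Y\right) = 8 Z \left(-7 + Y\right)$)
$s{\left(d \right)} = 236880 + 423 d$ ($s{\left(d \right)} = 423 \left(d + 8 \left(-10\right) \left(-7 - 0\right)\right) = 423 \left(d + 8 \left(-10\right) \left(-7 + 0\right)\right) = 423 \left(d + 8 \left(-10\right) \left(-7\right)\right) = 423 \left(d + 560\right) = 423 \left(560 + d\right) = 236880 + 423 d$)
$\frac{1}{s{\left(137 \right)} - -27079} = \frac{1}{\left(236880 + 423 \cdot 137\right) - -27079} = \frac{1}{\left(236880 + 57951\right) + 27079} = \frac{1}{294831 + 27079} = \frac{1}{321910}$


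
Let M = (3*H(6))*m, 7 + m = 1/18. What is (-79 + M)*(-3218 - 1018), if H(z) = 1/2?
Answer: 378769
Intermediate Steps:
m = -125/18 (m = -7 + 1/18 = -125/18 ≈ -6.9444)
H(z) = 1/2
M = -125/12 (M = (3*(1/2))*(-125/18) = (3/2)*(-125/18) = -125/12 ≈ -10.417)
(-79 + M)*(-3218 - 1018) = (-79 - 125/12)*(-3218 - 1018) = -1073/12*(-4236) = 378769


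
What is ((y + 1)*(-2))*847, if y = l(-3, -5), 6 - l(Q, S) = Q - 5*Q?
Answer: 8470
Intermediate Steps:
l(Q, S) = 6 + 4*Q (l(Q, S) = 6 - (Q - 5*Q) = 6 - (-4)*Q = 6 + 4*Q)
y = -6 (y = 6 + 4*(-3) = 6 - 12 = -6)
((y + 1)*(-2))*847 = ((-6 + 1)*(-2))*847 = -5*(-2)*847 = 10*847 = 8470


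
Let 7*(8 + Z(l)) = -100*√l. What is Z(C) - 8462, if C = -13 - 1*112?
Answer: -8470 - 500*I*√5/7 ≈ -8470.0 - 159.72*I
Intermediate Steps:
C = -125 (C = -13 - 112 = -125)
Z(l) = -8 - 100*√l/7 (Z(l) = -8 + (-100*√l)/7 = -8 - 100*√l/7)
Z(C) - 8462 = (-8 - 500*I*√5/7) - 8462 = -8470 - 500*I*√5/7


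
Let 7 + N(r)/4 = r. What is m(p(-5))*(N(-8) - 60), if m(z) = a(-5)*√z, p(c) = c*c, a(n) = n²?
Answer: -15000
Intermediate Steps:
N(r) = -28 + 4*r
p(c) = c²
m(z) = 25*√z (m(z) = (-5)²*√z = 25*√z)
m(p(-5))*(N(-8) - 60) = (25*√((-5)²))*((-28 + 4*(-8)) - 60) = (25*√25)*((-28 - 32) - 60) = (25*5)*(-60 - 60) = 125*(-120) = -15000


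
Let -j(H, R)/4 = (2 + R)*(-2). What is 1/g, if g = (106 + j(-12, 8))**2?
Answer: 1/34596 ≈ 2.8905e-5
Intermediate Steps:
j(H, R) = 16 + 8*R (j(H, R) = -4*(2 + R)*(-2) = -4*(-4 - 2*R) = 16 + 8*R)
g = 34596 (g = (106 + (16 + 8*8))**2 = (106 + (16 + 64))**2 = (106 + 80)**2 = 186**2 = 34596)
1/g = 1/34596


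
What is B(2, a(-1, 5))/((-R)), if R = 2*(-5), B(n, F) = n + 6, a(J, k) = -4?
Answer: ⅘ ≈ 0.80000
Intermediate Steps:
B(n, F) = 6 + n
R = -10
B(2, a(-1, 5))/((-R)) = (6 + 2)/((-1*(-10))) = 8/10 = (⅒)*8 = ⅘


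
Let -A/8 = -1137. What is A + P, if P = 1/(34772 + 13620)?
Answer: 440173633/48392 ≈ 9096.0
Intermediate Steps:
A = 9096 (A = -8*(-1137) = 9096)
P = 1/48392 ≈ 2.0665e-5
A + P = 9096 + 1/48392 = 440173633/48392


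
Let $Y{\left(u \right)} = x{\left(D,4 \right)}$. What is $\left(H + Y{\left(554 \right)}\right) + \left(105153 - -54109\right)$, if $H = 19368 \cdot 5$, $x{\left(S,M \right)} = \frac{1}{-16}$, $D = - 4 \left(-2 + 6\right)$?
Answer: $\frac{4097631}{16} \approx 2.561 \cdot 10^{5}$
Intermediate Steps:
$D = -16$ ($D = \left(-4\right) 4 = -16$)
$x{\left(S,M \right)} = - \frac{1}{16}$
$Y{\left(u \right)} = - \frac{1}{16}$
$H = 96840$
$\left(H + Y{\left(554 \right)}\right) + \left(105153 - -54109\right) = \left(96840 - \frac{1}{16}\right) + \left(105153 - -54109\right) = \frac{1549439}{16} + \left(105153 + 54109\right) = \frac{1549439}{16} + 159262 = \frac{4097631}{16}$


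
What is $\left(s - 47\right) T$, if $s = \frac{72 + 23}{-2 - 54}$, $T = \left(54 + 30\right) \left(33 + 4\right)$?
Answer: $- \frac{302697}{2} \approx -1.5135 \cdot 10^{5}$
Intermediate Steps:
$T = 3108$ ($T = 84 \cdot 37 = 3108$)
$s = - \frac{95}{56}$ ($s = \frac{95}{-56} = 95 \left(- \frac{1}{56}\right) = - \frac{95}{56} \approx -1.6964$)
$\left(s - 47\right) T = \left(- \frac{95}{56} - 47\right) 3108 = \left(- \frac{2727}{56}\right) 3108 = - \frac{302697}{2}$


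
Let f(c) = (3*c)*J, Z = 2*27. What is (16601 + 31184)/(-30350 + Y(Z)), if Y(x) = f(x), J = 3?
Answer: -47785/29864 ≈ -1.6001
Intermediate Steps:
Z = 54
f(c) = 9*c (f(c) = (3*c)*3 = 9*c)
Y(x) = 9*x
(16601 + 31184)/(-30350 + Y(Z)) = (16601 + 31184)/(-30350 + 9*54) = 47785/(-30350 + 486) = 47785/(-29864) = 47785*(-1/29864) = -47785/29864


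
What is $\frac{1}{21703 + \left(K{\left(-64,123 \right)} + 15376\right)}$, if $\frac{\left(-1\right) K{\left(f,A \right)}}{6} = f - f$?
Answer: $\frac{1}{37079} \approx 2.6969 \cdot 10^{-5}$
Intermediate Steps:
$K{\left(f,A \right)} = 0$ ($K{\left(f,A \right)} = - 6 \left(f - f\right) = \left(-6\right) 0 = 0$)
$\frac{1}{21703 + \left(K{\left(-64,123 \right)} + 15376\right)} = \frac{1}{21703 + \left(0 + 15376\right)} = \frac{1}{21703 + 15376} = \frac{1}{37079}$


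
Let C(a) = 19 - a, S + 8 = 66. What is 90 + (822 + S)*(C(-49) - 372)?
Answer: -267430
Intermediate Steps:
S = 58 (S = -8 + 66 = 58)
90 + (822 + S)*(C(-49) - 372) = 90 + (822 + 58)*((19 - 1*(-49)) - 372) = 90 + 880*((19 + 49) - 372) = 90 + 880*(68 - 372) = 90 + 880*(-304) = 90 - 267520 = -267430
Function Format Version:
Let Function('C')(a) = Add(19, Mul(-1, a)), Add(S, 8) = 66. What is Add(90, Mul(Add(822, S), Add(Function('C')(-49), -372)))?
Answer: -267430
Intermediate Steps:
S = 58 (S = Add(-8, 66) = 58)
Add(90, Mul(Add(822, S), Add(Function('C')(-49), -372))) = Add(90, Mul(Add(822, 58), Add(Add(19, Mul(-1, -49)), -372))) = Add(90, Mul(880, Add(Add(19, 49), -372))) = Add(90, Mul(880, Add(68, -372))) = Add(90, Mul(880, -304)) = Add(90, -267520) = -267430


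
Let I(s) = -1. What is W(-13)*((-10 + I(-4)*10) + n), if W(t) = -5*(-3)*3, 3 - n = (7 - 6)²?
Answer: -810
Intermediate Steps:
n = 2 (n = 3 - (7 - 6)² = 3 - 1*1² = 3 - 1*1 = 3 - 1 = 2)
W(t) = 45 (W(t) = 15*3 = 45)
W(-13)*((-10 + I(-4)*10) + n) = 45*((-10 - 1*10) + 2) = 45*((-10 - 10) + 2) = 45*(-20 + 2) = 45*(-18) = -810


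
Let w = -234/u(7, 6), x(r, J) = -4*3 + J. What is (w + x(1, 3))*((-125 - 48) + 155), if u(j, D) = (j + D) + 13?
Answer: 324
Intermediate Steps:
x(r, J) = -12 + J
u(j, D) = 13 + D + j (u(j, D) = (D + j) + 13 = 13 + D + j)
w = -9 (w = -234/(13 + 6 + 7) = -234/26 = -234*1/26 = -9)
(w + x(1, 3))*((-125 - 48) + 155) = (-9 + (-12 + 3))*((-125 - 48) + 155) = (-9 - 9)*(-173 + 155) = -18*(-18) = 324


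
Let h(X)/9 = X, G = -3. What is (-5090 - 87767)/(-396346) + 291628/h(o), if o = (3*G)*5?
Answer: -115547984203/160520130 ≈ -719.83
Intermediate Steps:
o = -45 (o = (3*(-3))*5 = -9*5 = -45)
h(X) = 9*X
(-5090 - 87767)/(-396346) + 291628/h(o) = (-5090 - 87767)/(-396346) + 291628/((9*(-45))) = -92857*(-1/396346) + 291628/(-405) = 92857/396346 + 291628*(-1/405) = 92857/396346 - 291628/405 = -115547984203/160520130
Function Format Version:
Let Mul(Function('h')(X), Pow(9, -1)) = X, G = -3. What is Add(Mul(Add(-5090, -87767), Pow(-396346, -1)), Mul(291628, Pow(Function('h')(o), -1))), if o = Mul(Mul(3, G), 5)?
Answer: Rational(-115547984203, 160520130) ≈ -719.83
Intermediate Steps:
o = -45 (o = Mul(Mul(3, -3), 5) = Mul(-9, 5) = -45)
Function('h')(X) = Mul(9, X)
Add(Mul(Add(-5090, -87767), Pow(-396346, -1)), Mul(291628, Pow(Function('h')(o), -1))) = Add(Mul(Add(-5090, -87767), Pow(-396346, -1)), Mul(291628, Pow(Mul(9, -45), -1))) = Add(Mul(-92857, Rational(-1, 396346)), Mul(291628, Pow(-405, -1))) = Add(Rational(92857, 396346), Mul(291628, Rational(-1, 405))) = Add(Rational(92857, 396346), Rational(-291628, 405)) = Rational(-115547984203, 160520130)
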